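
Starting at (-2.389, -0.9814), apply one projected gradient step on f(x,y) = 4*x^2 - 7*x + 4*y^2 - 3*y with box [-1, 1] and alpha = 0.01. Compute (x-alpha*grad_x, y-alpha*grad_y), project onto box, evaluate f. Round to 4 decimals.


Step 1: Compute gradient at (-2.389, -0.9814).
grad_x = 2*4*-2.389 - 7 = -26.112
grad_y = 2*4*-0.9814 - 3 = -10.8512
Step 2: Gradient step.
x_raw = -2.389 - 0.01*-26.112 = -2.1279
y_raw = -0.9814 - 0.01*-10.8512 = -0.8729
Step 3: Project onto [-1, 1].
x_proj = clip(-2.1279) = -1.0
y_proj = clip(-0.8729) = -0.8729
Step 4: Evaluate f.
f(-1.0, -0.8729) = 16.6664


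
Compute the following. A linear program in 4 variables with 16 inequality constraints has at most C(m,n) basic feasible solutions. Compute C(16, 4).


Each vertex corresponds to some choice of n active constraints out of m, so the number of vertices is at most C(m, n) = m! / (n!(m-n)!).
m = 16, n = 4
Numerator: 16 * 15 * 14 * 13
Denominator: 4! = 24
C(16, 4) = 1820


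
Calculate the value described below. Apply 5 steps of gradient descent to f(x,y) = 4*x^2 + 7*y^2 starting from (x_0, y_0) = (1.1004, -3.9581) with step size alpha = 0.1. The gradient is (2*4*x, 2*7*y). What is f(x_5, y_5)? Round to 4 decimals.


Gradient descent on f(x,y) = 4*x^2 + 7*y^2.
Starting point: (1.1004, -3.9581), alpha = 0.1
Step 1: grad_x = 2*4*1.1004 = 8.8032, grad_y = 2*7*-3.9581 = -55.4134
  x_1 = 1.1004 - 0.1*8.8032 = 0.2201
  y_1 = -3.9581 - 0.1*-55.4134 = 1.5832
Step 2: grad_x = 2*4*0.2201 = 1.7606, grad_y = 2*7*1.5832 = 22.1654
  x_2 = 0.2201 - 0.1*1.7606 = 0.044
  y_2 = 1.5832 - 0.1*22.1654 = -0.6333
Step 3: grad_x = 2*4*0.044 = 0.3521, grad_y = 2*7*-0.6333 = -8.8661
  x_3 = 0.044 - 0.1*0.3521 = 0.0088
  y_3 = -0.6333 - 0.1*-8.8661 = 0.2533
Step 4: grad_x = 2*4*0.0088 = 0.0704, grad_y = 2*7*0.2533 = 3.5465
  x_4 = 0.0088 - 0.1*0.0704 = 0.0018
  y_4 = 0.2533 - 0.1*3.5465 = -0.1013
Step 5: grad_x = 2*4*0.0018 = 0.0141, grad_y = 2*7*-0.1013 = -1.4186
  x_5 = 0.0018 - 0.1*0.0141 = 0.0004
  y_5 = -0.1013 - 0.1*-1.4186 = 0.0405
f(0.0004, 0.0405) = 4*0.0004^2 + 7*0.0405^2 = 0.0115


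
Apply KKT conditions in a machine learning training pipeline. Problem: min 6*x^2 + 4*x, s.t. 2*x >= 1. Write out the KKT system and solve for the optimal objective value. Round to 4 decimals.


Step 1: Try lambda = 0 (constraint inactive).
x_unc = -4/(2*6) = -0.3333
Check: 2*-0.3333 = -0.6666 < 1 -- violated!
Step 2: Constraint must be active: 2*x = 1
x* = 1/2 = 0.5
lambda = (2*6*0.5 + 4)/2 = 5.0
Step 3: Compute optimal value.
f(x*) = 6*0.5^2 + 4*0.5 = 3.5


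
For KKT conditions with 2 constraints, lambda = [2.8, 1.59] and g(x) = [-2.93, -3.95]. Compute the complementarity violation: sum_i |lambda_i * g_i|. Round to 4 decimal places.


KKT complementary slackness check:
lambda_1 * g_1 = 2.8 * -2.93 = -8.204
lambda_2 * g_2 = 1.59 * -3.95 = -6.2805
Total violation = 8.204 + 6.2805 = 14.4845


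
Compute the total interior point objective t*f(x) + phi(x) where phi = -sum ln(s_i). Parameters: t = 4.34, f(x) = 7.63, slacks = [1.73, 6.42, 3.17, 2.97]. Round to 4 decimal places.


Step 1: Compute log-barrier.
ln values: [0.5481, 1.8594, 1.1537, 1.0886]
phi = -(0.5481 + 1.8594 + 1.1537 + 1.0886) = -4.6498
Step 2: Compute augmented objective.
t*f(x) = 4.34*7.63 = 33.1142
Total = 33.1142 - 4.6498 = 28.4644


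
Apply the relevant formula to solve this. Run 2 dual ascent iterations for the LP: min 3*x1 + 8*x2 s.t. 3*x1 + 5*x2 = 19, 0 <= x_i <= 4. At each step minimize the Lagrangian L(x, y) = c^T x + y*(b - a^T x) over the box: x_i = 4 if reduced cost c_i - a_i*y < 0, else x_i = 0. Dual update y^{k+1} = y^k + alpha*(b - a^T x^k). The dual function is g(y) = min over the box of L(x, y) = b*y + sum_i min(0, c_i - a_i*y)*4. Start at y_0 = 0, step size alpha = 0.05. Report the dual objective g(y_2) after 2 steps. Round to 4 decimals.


Dual ascent for LP: min 3*x1 + 8*x2, 3*x1 + 5*x2 = 19, 0 <= x_i <= 4
Step 1: y^k = 0.0, reduced costs: (3.0, 8.0)
  x^k = (0.0, 0.0), subgradient = b - a^T x = 19.0
  y^{k+1} = 0.0 + 0.05*19.0 = 0.95
Step 2: y^k = 0.95, reduced costs: (0.15, 3.25)
  x^k = (0.0, 0.0), subgradient = b - a^T x = 19.0
  y^{k+1} = 0.95 + 0.05*19.0 = 1.9
Dual objective at y_2 = 1.9: reduced costs (-2.7, -1.5), box minimizer x = (4.0, 4.0)
g(y_2) = b*y + (c1 - a1*y)*x1 + (c2 - a2*y)*x2 = 19*1.9 + (-2.7)*4.0 + (-1.5)*4.0 = 36.1 - 10.8 - 6.0 = 19.3


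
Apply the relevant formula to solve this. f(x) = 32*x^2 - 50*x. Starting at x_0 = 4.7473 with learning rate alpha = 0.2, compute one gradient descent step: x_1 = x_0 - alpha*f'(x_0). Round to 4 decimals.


We compute the gradient at x_0 and apply the update.
f'(x) = 64*x - 50
f'(4.7473) = 64*4.7473 - 50 = 253.8272
x_1 = 4.7473 - 0.2*253.8272 = -46.0181


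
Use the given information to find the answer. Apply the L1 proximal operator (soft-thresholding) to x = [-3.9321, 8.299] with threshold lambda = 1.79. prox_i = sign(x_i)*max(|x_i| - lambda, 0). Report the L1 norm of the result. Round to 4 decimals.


Soft-thresholding with lambda = 1.79:
prox(-3.9321) = sign(-3.9321)*max(|-3.9321| - 1.79, 0) = -2.1421
prox(8.299) = sign(8.299)*max(|8.299| - 1.79, 0) = 6.509
prox(x) = [-2.1421, 6.509]
||prox(x)||_1 = 2.1421 + 6.509 = 8.6511


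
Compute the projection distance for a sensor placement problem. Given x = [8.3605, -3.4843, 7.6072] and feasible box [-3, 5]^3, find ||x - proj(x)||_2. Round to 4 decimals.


Project each component onto [-3, 5].
clip(8.3605) = 5.0, clip(-3.4843) = -3.0, clip(7.6072) = 5.0
Projection = [5.0, -3.0, 5.0]
Squared diffs: [11.293, 0.2345, 6.7975]
Distance = sqrt(18.325) = 4.2808


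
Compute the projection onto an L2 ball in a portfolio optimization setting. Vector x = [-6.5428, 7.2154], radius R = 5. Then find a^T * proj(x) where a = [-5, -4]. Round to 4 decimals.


Step 1: Compute ||x|| (intermediates to 6 decimals).
||x|| = sqrt((-6.5428)^2 + 7.2154^2) = 9.740135
Step 2: Project.
Since ||x|| > R, scale = R/||x|| = 5/9.740135 = 0.51334, proj(x) = scale * x
proj(x) = [-3.358681, 3.703953]
Step 3: Dot product.
a^T * proj(x) = -5*(-3.358681) - 4*3.703953 = 1.9776


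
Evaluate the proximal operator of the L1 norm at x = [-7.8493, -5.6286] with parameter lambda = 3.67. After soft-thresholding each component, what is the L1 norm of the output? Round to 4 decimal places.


Soft-thresholding with lambda = 3.67:
prox(-7.8493) = sign(-7.8493)*max(|-7.8493| - 3.67, 0) = -4.1793
prox(-5.6286) = sign(-5.6286)*max(|-5.6286| - 3.67, 0) = -1.9586
prox(x) = [-4.1793, -1.9586]
||prox(x)||_1 = 4.1793 + 1.9586 = 6.1379


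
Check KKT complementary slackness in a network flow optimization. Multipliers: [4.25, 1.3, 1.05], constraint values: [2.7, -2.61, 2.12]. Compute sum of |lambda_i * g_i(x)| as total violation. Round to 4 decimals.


KKT complementary slackness check:
lambda_1 * g_1 = 4.25 * 2.7 = 11.475
lambda_2 * g_2 = 1.3 * -2.61 = -3.393
lambda_3 * g_3 = 1.05 * 2.12 = 2.226
Total violation = 11.475 + 3.393 + 2.226 = 17.094


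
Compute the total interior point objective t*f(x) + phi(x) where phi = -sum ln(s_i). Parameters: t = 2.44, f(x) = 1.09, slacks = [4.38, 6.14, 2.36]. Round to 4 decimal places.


Step 1: Compute log-barrier.
ln values: [1.477, 1.8148, 0.8587]
phi = -(1.477 + 1.8148 + 0.8587) = -4.1505
Step 2: Compute augmented objective.
t*f(x) = 2.44*1.09 = 2.6596
Total = 2.6596 - 4.1505 = -1.4909


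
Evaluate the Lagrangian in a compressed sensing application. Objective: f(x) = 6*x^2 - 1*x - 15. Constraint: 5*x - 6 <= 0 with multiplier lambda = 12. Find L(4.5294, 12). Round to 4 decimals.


Step 1: Evaluate f(x).
f(4.5294) = 6*4.5294^2 - 1*4.5294 - 15 = 103.5634
Step 2: Evaluate g(x).
g(4.5294) = 5*4.5294 - 6 = 16.647
Step 3: Compute Lagrangian.
L = 103.5634 + 12*16.647 = 303.3274


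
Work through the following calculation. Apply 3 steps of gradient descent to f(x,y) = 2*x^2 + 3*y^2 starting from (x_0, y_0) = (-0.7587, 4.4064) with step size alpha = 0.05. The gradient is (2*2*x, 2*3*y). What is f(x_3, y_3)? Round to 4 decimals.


Gradient descent on f(x,y) = 2*x^2 + 3*y^2.
Starting point: (-0.7587, 4.4064), alpha = 0.05
Step 1: grad_x = 2*2*-0.7587 = -3.0348, grad_y = 2*3*4.4064 = 26.4384
  x_1 = -0.7587 - 0.05*-3.0348 = -0.607
  y_1 = 4.4064 - 0.05*26.4384 = 3.0845
Step 2: grad_x = 2*2*-0.607 = -2.4278, grad_y = 2*3*3.0845 = 18.5069
  x_2 = -0.607 - 0.05*-2.4278 = -0.4856
  y_2 = 3.0845 - 0.05*18.5069 = 2.1591
Step 3: grad_x = 2*2*-0.4856 = -1.9423, grad_y = 2*3*2.1591 = 12.9548
  x_3 = -0.4856 - 0.05*-1.9423 = -0.3885
  y_3 = 2.1591 - 0.05*12.9548 = 1.5114
f(-0.3885, 1.5114) = 2*(-0.3885)^2 + 3*1.5114^2 = 7.1547


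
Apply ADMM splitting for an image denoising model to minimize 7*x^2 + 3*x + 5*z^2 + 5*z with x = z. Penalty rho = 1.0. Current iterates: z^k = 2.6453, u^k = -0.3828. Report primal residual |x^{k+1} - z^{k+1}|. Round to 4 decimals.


ADMM iteration with rho = 1.0, z^k = 2.6453, u^k = -0.3828
Step 1: x-update.
Minimize 7*x^2 + 3*x + (1.0/2)*(x - 2.6453 - 0.3828)^2
FOC: (2*7 + 1.0)*x = -3 + 1.0*(2.6453 + 0.3828)
x^{k+1} = 0.0019
Step 2: z-update.
Minimize 5*z^2 + 5*z + (1.0/2)*(0.0019 - z - 0.3828)^2
FOC: (2*5 + 1.0)*z = -5 + 1.0*(0.0019 - 0.3828)
z^{k+1} = -0.4892
Step 3: u-update.
u^{k+1} = -0.3828 + 0.0019 + 0.4892 = 0.1082
Step 4: Primal residual = |0.0019 + 0.4892| = 0.491


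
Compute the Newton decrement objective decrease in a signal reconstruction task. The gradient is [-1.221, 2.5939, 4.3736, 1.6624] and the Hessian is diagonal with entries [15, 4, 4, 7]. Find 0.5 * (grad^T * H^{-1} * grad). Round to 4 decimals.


Step 1: H is diagonal, so H^(-1) * g = [-0.0814, 0.6485, 1.0934, 0.2375].
Step 2: g^T H^(-1) g = sum_i g_i^2 / H_ii
  = (-1.221)^2/15 + (2.5939)^2/4 + (4.3736)^2/4 + (1.6624)^2/7
  = 0.0994 + 1.6821 + 4.7821 + 0.3948 = 6.9584
Step 3: Objective decrease = 0.5 * g^T H^(-1) g = 3.4792


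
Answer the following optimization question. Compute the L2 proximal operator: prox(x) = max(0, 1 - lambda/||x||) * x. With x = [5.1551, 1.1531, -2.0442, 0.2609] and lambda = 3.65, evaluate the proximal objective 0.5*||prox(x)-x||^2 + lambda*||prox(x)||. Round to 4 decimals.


Step 1: Compute ||x||.
||x|| = 5.6702
Step 2: Compute scaling factor.
scale = max(0, 1 - 3.65/5.6702) = 0.3563
Step 3: prox(x) = [1.8367, 0.4108, -0.7283, 0.093]
||prox(x)|| = 2.0202
Step 4: Proximal objective.
0.5*||prox-x||^2 = 6.6613
lambda*||prox|| = 7.3737
Total = 14.0351


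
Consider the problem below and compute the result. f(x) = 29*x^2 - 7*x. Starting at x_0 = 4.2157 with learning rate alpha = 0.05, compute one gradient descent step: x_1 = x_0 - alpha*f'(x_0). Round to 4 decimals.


We compute the gradient at x_0 and apply the update.
f'(x) = 58*x - 7
f'(4.2157) = 58*4.2157 - 7 = 237.5106
x_1 = 4.2157 - 0.05*237.5106 = -7.6598


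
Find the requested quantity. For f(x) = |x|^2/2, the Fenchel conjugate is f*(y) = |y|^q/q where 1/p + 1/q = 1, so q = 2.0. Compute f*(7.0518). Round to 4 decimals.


The conjugate exponent q satisfies 1/p + 1/q = 1.
p = 2, so q = 2/(2 - 1) = 2.0
|y|^q = 7.0518^2.0 = 49.7279
f*(7.0518) = 49.7279 / 2.0 = 24.8639


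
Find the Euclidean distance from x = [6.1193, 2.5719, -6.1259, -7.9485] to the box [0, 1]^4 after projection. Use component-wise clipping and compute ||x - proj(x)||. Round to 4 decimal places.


Project each component onto [0, 1].
clip(6.1193) = 1.0, clip(2.5719) = 1.0, clip(-6.1259) = 0.0, clip(-7.9485) = 0.0
Projection = [1.0, 1.0, 0.0, 0.0]
Squared diffs: [26.2072, 2.4709, 37.5267, 63.1787]
Distance = sqrt(129.3835) = 11.3747


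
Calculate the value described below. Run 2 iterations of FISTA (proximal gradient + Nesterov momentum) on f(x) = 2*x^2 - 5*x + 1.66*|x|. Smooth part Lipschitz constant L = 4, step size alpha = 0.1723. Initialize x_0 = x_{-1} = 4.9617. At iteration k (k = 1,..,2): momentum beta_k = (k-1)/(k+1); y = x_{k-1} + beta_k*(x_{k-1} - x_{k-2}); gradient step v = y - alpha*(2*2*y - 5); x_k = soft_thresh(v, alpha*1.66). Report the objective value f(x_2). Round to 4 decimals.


FISTA on f(x) = 2*x^2 - 5*x + 1.66*|x|
L = 4, alpha = 0.1723
Iteration 1: beta = 0.0, y = 4.9617 + 0.0*(4.9617 - 4.9617) = 4.9617
  grad(y) = 14.8468, v = y - alpha*grad = 2.4036
  prox(v) = soft_thresh(2.4036, 0.286) = 2.1176
Iteration 2: beta = 0.3333, y = 2.1176 + 0.3333*(2.1176 - 4.9617) = 1.1695
  grad(y) = -0.3218, v = y - alpha*grad = 1.225
  prox(v) = soft_thresh(1.225, 0.286) = 0.939
f(x_2) = 2*0.939^2 - 5*0.939 + 1.66*|0.939| = -1.3728


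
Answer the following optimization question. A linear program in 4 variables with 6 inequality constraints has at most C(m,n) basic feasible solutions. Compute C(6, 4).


Each vertex corresponds to some choice of n active constraints out of m, so the number of vertices is at most C(m, n) = m! / (n!(m-n)!).
m = 6, n = 4
Numerator: 6 * 5 * 4 * 3
Denominator: 4! = 24
C(6, 4) = 15


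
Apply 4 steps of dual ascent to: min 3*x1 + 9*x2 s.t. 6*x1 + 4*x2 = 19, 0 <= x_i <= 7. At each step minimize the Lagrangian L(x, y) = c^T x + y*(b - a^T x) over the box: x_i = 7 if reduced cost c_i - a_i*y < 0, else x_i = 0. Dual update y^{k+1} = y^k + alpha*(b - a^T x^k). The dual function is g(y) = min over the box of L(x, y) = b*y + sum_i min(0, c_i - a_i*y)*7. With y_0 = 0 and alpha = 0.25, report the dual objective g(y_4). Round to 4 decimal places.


Dual ascent for LP: min 3*x1 + 9*x2, 6*x1 + 4*x2 = 19, 0 <= x_i <= 7
Step 1: y^k = 0.0, reduced costs: (3.0, 9.0)
  x^k = (0.0, 0.0), subgradient = b - a^T x = 19.0
  y^{k+1} = 0.0 + 0.25*19.0 = 4.75
Step 2: y^k = 4.75, reduced costs: (-25.5, -10.0)
  x^k = (7.0, 7.0), subgradient = b - a^T x = -51.0
  y^{k+1} = 4.75 + 0.25*-51.0 = -8.0
Step 3: y^k = -8.0, reduced costs: (51.0, 41.0)
  x^k = (0.0, 0.0), subgradient = b - a^T x = 19.0
  y^{k+1} = -8.0 + 0.25*19.0 = -3.25
Step 4: y^k = -3.25, reduced costs: (22.5, 22.0)
  x^k = (0.0, 0.0), subgradient = b - a^T x = 19.0
  y^{k+1} = -3.25 + 0.25*19.0 = 1.5
Dual objective at y_4 = 1.5: reduced costs (-6.0, 3.0), box minimizer x = (7.0, 0.0)
g(y_4) = b*y + (c1 - a1*y)*x1 + (c2 - a2*y)*x2 = 19*1.5 + (-6.0)*7.0 + 3.0*0.0 = 28.5 - 42.0 + 0.0 = -13.5


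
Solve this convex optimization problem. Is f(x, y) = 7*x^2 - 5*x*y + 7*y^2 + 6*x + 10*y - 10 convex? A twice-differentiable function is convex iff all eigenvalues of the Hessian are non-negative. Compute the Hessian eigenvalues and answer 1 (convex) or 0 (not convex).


The Hessian of f(x,y) = 7*x^2 - 5*x*y + 7*y^2 + 6*x + 10*y - 10 is:
H = [[14, -5], [-5, 14]]
Trace = 14 + 14 = 28
Determinant = 14*14 - (-5)^2 = 171
Discriminant = (28)^2 - 4*171 = 100.0
Eigenvalues: lambda_1 = 9.0, lambda_2 = 19.0
The function is convex.

1


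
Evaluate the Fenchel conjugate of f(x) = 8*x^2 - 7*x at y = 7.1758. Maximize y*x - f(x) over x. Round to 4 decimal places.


f*(y) = sup_x {y*x - a*x^2 - b*x} = sup_x {(y-b)*x - a*x^2}
FOC: (y - b) - 2a*x = 0 => x* = (y - b)/(2a)
x* = (7.1758 + 7)/(2*8) = 0.886
f*(7.1758) = (y-b)^2/(4a) = (7.1758 + 7)^2/(4*8)
= 200.9533/32 = 6.2798


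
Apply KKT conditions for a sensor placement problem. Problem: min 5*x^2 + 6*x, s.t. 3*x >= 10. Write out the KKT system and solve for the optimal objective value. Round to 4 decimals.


Step 1: Try lambda = 0 (constraint inactive).
x_unc = -6/(2*5) = -0.6
Check: 3*-0.6 = -1.8 < 10 -- violated!
Step 2: Constraint must be active: 3*x = 10
x* = 10/3 = 3.3333 (rounded; the exact value 10/3 is used below)
lambda = (2*5*(10/3) + 6)/3 = 13.1111
Step 3: Compute optimal value.
f(x*) = 5*(10/3)^2 + 6*(10/3) = 75.5556


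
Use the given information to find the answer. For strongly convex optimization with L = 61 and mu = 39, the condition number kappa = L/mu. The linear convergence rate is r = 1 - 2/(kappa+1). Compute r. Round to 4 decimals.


Step 1: Compute the condition number.
kappa = L/mu = 61/39 = 1.5641
Step 2: Compute the convergence rate.
r = 1 - 2/(kappa + 1) = 1 - 2*mu/(L + mu) = (L - mu)/(L + mu) = 22/100 = 0.22


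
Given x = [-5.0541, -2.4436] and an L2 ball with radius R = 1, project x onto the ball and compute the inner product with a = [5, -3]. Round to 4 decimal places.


Step 1: Compute ||x|| (intermediates to 6 decimals).
||x|| = sqrt((-5.0541)^2 + (-2.4436)^2) = 5.613832
Step 2: Project.
Since ||x|| > R, scale = R/||x|| = 1/5.613832 = 0.178131, proj(x) = scale * x
proj(x) = [-0.900292, -0.435281]
Step 3: Dot product.
a^T * proj(x) = 5*(-0.900292) - 3*(-0.435281) = -3.1956


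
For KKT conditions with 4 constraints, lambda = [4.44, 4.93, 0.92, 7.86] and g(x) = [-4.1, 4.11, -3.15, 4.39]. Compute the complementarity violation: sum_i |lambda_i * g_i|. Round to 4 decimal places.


KKT complementary slackness check:
lambda_1 * g_1 = 4.44 * -4.1 = -18.204
lambda_2 * g_2 = 4.93 * 4.11 = 20.2623
lambda_3 * g_3 = 0.92 * -3.15 = -2.898
lambda_4 * g_4 = 7.86 * 4.39 = 34.5054
Total violation = 18.204 + 20.2623 + 2.898 + 34.5054 = 75.8697


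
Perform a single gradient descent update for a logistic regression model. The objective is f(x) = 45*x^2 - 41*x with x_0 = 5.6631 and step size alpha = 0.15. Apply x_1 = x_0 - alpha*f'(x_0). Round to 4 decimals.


We compute the gradient at x_0 and apply the update.
f'(x) = 90*x - 41
f'(5.6631) = 90*5.6631 - 41 = 468.679
x_1 = 5.6631 - 0.15*468.679 = -64.6388


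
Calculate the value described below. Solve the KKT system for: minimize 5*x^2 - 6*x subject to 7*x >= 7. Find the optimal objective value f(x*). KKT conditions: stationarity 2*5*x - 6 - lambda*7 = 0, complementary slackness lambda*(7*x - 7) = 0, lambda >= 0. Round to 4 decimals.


Step 1: Try lambda = 0 (constraint inactive).
x_unc = 6/(2*5) = 0.6
Check: 7*0.6 = 4.2 < 7 -- violated!
Step 2: Constraint must be active: 7*x = 7
x* = 7/7 = 1.0
lambda = (2*5*1.0 - 6)/7 = 0.5714
Step 3: Compute optimal value.
f(x*) = 5*1.0^2 - 6*1.0 = -1.0


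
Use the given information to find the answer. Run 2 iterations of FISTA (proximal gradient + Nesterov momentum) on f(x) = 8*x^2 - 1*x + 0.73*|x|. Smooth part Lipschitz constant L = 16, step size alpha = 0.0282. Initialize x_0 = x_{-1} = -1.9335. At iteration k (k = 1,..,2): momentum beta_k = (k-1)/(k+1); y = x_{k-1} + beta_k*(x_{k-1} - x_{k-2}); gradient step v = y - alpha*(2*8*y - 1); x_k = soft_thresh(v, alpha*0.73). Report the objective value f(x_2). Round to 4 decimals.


FISTA on f(x) = 8*x^2 - 1*x + 0.73*|x|
L = 16, alpha = 0.0282
Iteration 1: beta = 0.0, y = -1.9335 + 0.0*(-1.9335 + 1.9335) = -1.9335
  grad(y) = -31.936, v = y - alpha*grad = -1.0329
  prox(v) = soft_thresh(-1.0329, 0.0206) = -1.0123
Iteration 2: beta = 0.3333, y = -1.0123 + 0.3333*(-1.0123 + 1.9335) = -0.7053
  grad(y) = -12.2841, v = y - alpha*grad = -0.3588
  prox(v) = soft_thresh(-0.3588, 0.0206) = -0.3383
f(x_2) = 8*(-0.3383)^2 - 1*(-0.3383) + 0.73*|-0.3383| = 1.5005


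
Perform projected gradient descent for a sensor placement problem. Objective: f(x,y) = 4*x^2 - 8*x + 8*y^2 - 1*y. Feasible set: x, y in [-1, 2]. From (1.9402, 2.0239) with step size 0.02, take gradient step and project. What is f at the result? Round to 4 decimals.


Step 1: Compute gradient at (1.9402, 2.0239).
grad_x = 2*4*1.9402 - 8 = 7.5216
grad_y = 2*8*2.0239 - 1 = 31.3824
Step 2: Gradient step.
x_raw = 1.9402 - 0.02*7.5216 = 1.7898
y_raw = 2.0239 - 0.02*31.3824 = 1.3963
Step 3: Project onto [-1, 2].
x_proj = clip(1.7898) = 1.7898
y_proj = clip(1.3963) = 1.3963
Step 4: Evaluate f.
f(1.7898, 1.3963) = 12.6948


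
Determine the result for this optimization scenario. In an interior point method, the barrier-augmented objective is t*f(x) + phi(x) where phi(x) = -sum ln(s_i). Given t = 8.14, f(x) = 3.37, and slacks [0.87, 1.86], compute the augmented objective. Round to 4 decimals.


Step 1: Compute log-barrier.
ln values: [-0.1393, 0.6206]
phi = -(-0.1393 + 0.6206) = -0.4813
Step 2: Compute augmented objective.
t*f(x) = 8.14*3.37 = 27.4318
Total = 27.4318 - 0.4813 = 26.9505


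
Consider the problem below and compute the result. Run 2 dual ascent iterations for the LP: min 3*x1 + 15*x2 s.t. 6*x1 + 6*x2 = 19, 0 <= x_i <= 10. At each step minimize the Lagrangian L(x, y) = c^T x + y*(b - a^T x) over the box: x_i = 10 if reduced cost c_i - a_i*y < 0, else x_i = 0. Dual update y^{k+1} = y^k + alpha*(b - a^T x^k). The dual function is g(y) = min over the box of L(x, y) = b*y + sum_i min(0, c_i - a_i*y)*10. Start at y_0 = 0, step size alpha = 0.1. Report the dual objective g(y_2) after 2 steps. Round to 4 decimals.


Dual ascent for LP: min 3*x1 + 15*x2, 6*x1 + 6*x2 = 19, 0 <= x_i <= 10
Step 1: y^k = 0.0, reduced costs: (3.0, 15.0)
  x^k = (0.0, 0.0), subgradient = b - a^T x = 19.0
  y^{k+1} = 0.0 + 0.1*19.0 = 1.9
Step 2: y^k = 1.9, reduced costs: (-8.4, 3.6)
  x^k = (10.0, 0.0), subgradient = b - a^T x = -41.0
  y^{k+1} = 1.9 + 0.1*-41.0 = -2.2
Dual objective at y_2 = -2.2: reduced costs (16.2, 28.2), box minimizer x = (0.0, 0.0)
g(y_2) = b*y + (c1 - a1*y)*x1 + (c2 - a2*y)*x2 = 19*(-2.2) + 16.2*0.0 + 28.2*0.0 = -41.8 + 0.0 + 0.0 = -41.8


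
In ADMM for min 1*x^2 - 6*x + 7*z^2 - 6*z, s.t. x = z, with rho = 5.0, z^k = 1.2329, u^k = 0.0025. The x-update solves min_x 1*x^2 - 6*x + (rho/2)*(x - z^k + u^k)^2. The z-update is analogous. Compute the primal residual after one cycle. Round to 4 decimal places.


ADMM iteration with rho = 5.0, z^k = 1.2329, u^k = 0.0025
Step 1: x-update.
Minimize 1*x^2 - 6*x + (5.0/2)*(x - 1.2329 + 0.0025)^2
FOC: (2*1 + 5.0)*x = 6 + 5.0*(1.2329 - 0.0025)
x^{k+1} = 1.736
Step 2: z-update.
Minimize 7*z^2 - 6*z + (5.0/2)*(1.736 - z + 0.0025)^2
FOC: (2*7 + 5.0)*z = 6 + 5.0*(1.736 + 0.0025)
z^{k+1} = 0.7733
Step 3: u-update.
u^{k+1} = 0.0025 + 1.736 - 0.7733 = 0.9652
Step 4: Primal residual = |1.736 - 0.7733| = 0.9627


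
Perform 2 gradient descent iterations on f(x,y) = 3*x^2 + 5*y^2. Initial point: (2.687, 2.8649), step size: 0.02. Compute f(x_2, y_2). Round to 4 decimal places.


Gradient descent on f(x,y) = 3*x^2 + 5*y^2.
Starting point: (2.687, 2.8649), alpha = 0.02
Step 1: grad_x = 2*3*2.687 = 16.122, grad_y = 2*5*2.8649 = 28.649
  x_1 = 2.687 - 0.02*16.122 = 2.3646
  y_1 = 2.8649 - 0.02*28.649 = 2.2919
Step 2: grad_x = 2*3*2.3646 = 14.1874, grad_y = 2*5*2.2919 = 22.9192
  x_2 = 2.3646 - 0.02*14.1874 = 2.0808
  y_2 = 2.2919 - 0.02*22.9192 = 1.8335
f(2.0808, 1.8335) = 3*2.0808^2 + 5*1.8335^2 = 29.7986


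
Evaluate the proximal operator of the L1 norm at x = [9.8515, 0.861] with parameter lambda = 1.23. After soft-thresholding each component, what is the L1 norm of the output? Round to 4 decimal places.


Soft-thresholding with lambda = 1.23:
prox(9.8515) = sign(9.8515)*max(|9.8515| - 1.23, 0) = 8.6215
prox(0.861) = sign(0.861)*max(|0.861| - 1.23, 0) = 0.0
prox(x) = [8.6215, 0.0]
||prox(x)||_1 = 8.6215 + 0.0 = 8.6215


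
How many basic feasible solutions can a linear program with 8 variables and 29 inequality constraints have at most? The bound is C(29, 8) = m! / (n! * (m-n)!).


Each vertex corresponds to some choice of n active constraints out of m, so the number of vertices is at most C(m, n) = m! / (n!(m-n)!).
m = 29, n = 8
Numerator: 29 * 28 * 27 * 26 * 25 * 24 * 23 * 22
Denominator: 8! = 40320
C(29, 8) = 4292145


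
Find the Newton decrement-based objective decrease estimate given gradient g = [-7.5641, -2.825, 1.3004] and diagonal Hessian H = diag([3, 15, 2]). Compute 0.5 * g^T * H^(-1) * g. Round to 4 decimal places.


Step 1: H is diagonal, so H^(-1) * g = [-2.5214, -0.1883, 0.6502].
Step 2: g^T H^(-1) g = sum_i g_i^2 / H_ii
  = (-7.5641)^2/3 + (-2.825)^2/15 + (1.3004)^2/2
  = 19.0719 + 0.532 + 0.8455 = 20.4494
Step 3: Objective decrease = 0.5 * g^T H^(-1) g = 10.2247


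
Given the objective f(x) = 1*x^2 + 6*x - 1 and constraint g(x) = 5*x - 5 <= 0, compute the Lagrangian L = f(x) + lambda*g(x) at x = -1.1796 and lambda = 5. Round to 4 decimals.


Step 1: Evaluate f(x).
f(-1.1796) = 1*(-1.1796)^2 + 6*(-1.1796) - 1 = -6.6861
Step 2: Evaluate g(x).
g(-1.1796) = 5*-1.1796 - 5 = -10.898
Step 3: Compute Lagrangian.
L = -6.6861 + 5*-10.898 = -61.1761


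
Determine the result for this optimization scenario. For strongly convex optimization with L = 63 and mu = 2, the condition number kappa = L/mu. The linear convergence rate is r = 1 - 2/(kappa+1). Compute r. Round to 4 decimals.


Step 1: Compute the condition number.
kappa = L/mu = 63/2 = 31.5
Step 2: Compute the convergence rate.
r = 1 - 2/(kappa + 1) = 1 - 2*mu/(L + mu) = (L - mu)/(L + mu) = 61/65 = 0.9385


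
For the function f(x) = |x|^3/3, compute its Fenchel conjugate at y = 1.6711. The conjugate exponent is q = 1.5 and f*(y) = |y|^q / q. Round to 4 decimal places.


The conjugate exponent q satisfies 1/p + 1/q = 1.
p = 3, so q = 3/(3 - 1) = 1.5
|y|^q = 1.6711^1.5 = 2.1602
f*(1.6711) = 2.1602 / 1.5 = 1.4402


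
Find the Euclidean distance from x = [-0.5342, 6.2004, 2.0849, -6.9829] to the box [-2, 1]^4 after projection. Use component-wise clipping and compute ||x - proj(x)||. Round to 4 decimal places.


Project each component onto [-2, 1].
clip(-0.5342) = -0.5342, clip(6.2004) = 1.0, clip(2.0849) = 1.0, clip(-6.9829) = -2.0
Projection = [-0.5342, 1.0, 1.0, -2.0]
Squared diffs: [0.0, 27.0442, 1.177, 24.8293]
Distance = sqrt(53.0505) = 7.2836


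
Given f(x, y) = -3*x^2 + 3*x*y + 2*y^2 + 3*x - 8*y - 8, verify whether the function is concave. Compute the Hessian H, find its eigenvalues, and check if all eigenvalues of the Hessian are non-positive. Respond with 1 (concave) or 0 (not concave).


The Hessian of f(x,y) = -3*x^2 + 3*x*y + 2*y^2 + 3*x - 8*y - 8 is:
H = [[-6, 3], [3, 4]]
Trace = -6 + 4 = -2
Determinant = -6*4 - (3)^2 = -33
Discriminant = (-2)^2 - 4*-33 = 136.0
Eigenvalues: lambda_1 = -6.831, lambda_2 = 4.831
The function is not concave.

0


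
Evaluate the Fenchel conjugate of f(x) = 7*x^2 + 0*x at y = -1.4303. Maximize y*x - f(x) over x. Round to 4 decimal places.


f*(y) = sup_x {y*x - a*x^2 - b*x} = sup_x {(y-b)*x - a*x^2}
FOC: (y - b) - 2a*x = 0 => x* = (y - b)/(2a)
x* = (-1.4303 - 0)/(2*7) = -0.1022
f*(-1.4303) = (y-b)^2/(4a) = (-1.4303 - 0)^2/(4*7)
= 2.0458/28 = 0.0731


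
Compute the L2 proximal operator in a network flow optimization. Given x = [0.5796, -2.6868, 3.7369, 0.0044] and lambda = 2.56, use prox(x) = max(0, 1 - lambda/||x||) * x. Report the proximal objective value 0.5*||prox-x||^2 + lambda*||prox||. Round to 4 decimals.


Step 1: Compute ||x||.
||x|| = 4.6389
Step 2: Compute scaling factor.
scale = max(0, 1 - 2.56/4.6389) = 0.4481
Step 3: prox(x) = [0.2597, -1.2041, 1.6747, 0.002]
||prox(x)|| = 2.0789
Step 4: Proximal objective.
0.5*||prox-x||^2 = 3.2768
lambda*||prox|| = 5.322
Total = 8.5988


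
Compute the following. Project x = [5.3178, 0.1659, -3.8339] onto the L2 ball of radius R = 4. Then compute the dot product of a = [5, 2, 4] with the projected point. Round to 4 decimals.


Step 1: Compute ||x|| (intermediates to 6 decimals).
||x|| = sqrt(5.3178^2 + 0.1659^2 + (-3.8339)^2) = 6.557843
Step 2: Project.
Since ||x|| > R, scale = R/||x|| = 4/6.557843 = 0.609957, proj(x) = scale * x
proj(x) = [3.243629, 0.101192, -2.338514]
Step 3: Dot product.
a^T * proj(x) = 5*3.243629 + 2*0.101192 + 4*(-2.338514) = 7.0665


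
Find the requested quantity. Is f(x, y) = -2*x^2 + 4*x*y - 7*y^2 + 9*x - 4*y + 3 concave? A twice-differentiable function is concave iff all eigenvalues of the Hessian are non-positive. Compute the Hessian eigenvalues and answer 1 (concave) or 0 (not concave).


The Hessian of f(x,y) = -2*x^2 + 4*x*y - 7*y^2 + 9*x - 4*y + 3 is:
H = [[-4, 4], [4, -14]]
Trace = -4 - 14 = -18
Determinant = -4*-14 - (4)^2 = 40
Discriminant = (-18)^2 - 4*40 = 164.0
Eigenvalues: lambda_1 = -15.4031, lambda_2 = -2.5969
The function is concave.

1


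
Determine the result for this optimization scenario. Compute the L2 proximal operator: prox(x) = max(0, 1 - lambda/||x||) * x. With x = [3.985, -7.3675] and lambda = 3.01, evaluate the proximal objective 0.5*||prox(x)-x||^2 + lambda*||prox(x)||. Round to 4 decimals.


Step 1: Compute ||x||.
||x|| = 8.3762
Step 2: Compute scaling factor.
scale = max(0, 1 - 3.01/8.3762) = 0.6406
Step 3: prox(x) = [2.553, -4.72]
||prox(x)|| = 5.3662
Step 4: Proximal objective.
0.5*||prox-x||^2 = 4.5301
lambda*||prox|| = 16.1523
Total = 20.6822


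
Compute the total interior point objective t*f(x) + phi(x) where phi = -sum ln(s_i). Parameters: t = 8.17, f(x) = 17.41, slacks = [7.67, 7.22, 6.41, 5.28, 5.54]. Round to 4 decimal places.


Step 1: Compute log-barrier.
ln values: [2.0373, 1.9769, 1.8579, 1.6639, 1.712]
phi = -(2.0373 + 1.9769 + 1.8579 + 1.6639 + 1.712) = -9.248
Step 2: Compute augmented objective.
t*f(x) = 8.17*17.41 = 142.2397
Total = 142.2397 - 9.248 = 132.9917


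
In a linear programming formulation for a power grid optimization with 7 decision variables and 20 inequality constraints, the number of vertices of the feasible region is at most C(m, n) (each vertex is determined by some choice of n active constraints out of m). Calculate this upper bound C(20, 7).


Each vertex corresponds to some choice of n active constraints out of m, so the number of vertices is at most C(m, n) = m! / (n!(m-n)!).
m = 20, n = 7
Numerator: 20 * 19 * 18 * 17 * 16 * 15 * 14
Denominator: 7! = 5040
C(20, 7) = 77520


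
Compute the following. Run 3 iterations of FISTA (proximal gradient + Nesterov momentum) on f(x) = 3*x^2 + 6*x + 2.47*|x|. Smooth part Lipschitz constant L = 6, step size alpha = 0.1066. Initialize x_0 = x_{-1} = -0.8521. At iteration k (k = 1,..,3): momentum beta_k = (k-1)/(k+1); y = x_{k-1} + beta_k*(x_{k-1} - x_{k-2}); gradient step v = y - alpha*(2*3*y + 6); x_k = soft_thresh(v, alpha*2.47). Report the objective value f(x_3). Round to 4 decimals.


FISTA on f(x) = 3*x^2 + 6*x + 2.47*|x|
L = 6, alpha = 0.1066
Iteration 1: beta = 0.0, y = -0.8521 + 0.0*(-0.8521 + 0.8521) = -0.8521
  grad(y) = 0.8874, v = y - alpha*grad = -0.9467
  prox(v) = soft_thresh(-0.9467, 0.2633) = -0.6834
Iteration 2: beta = 0.3333, y = -0.6834 + 0.3333*(-0.6834 + 0.8521) = -0.6272
  grad(y) = 2.237, v = y - alpha*grad = -0.8656
  prox(v) = soft_thresh(-0.8656, 0.2633) = -0.6023
Iteration 3: beta = 0.5, y = -0.6023 + 0.5*(-0.6023 + 0.6834) = -0.5618
  grad(y) = 2.6292, v = y - alpha*grad = -0.8421
  prox(v) = soft_thresh(-0.8421, 0.2633) = -0.5788
f(x_3) = 3*(-0.5788)^2 + 6*(-0.5788) + 2.47*|-0.5788| = -1.0381


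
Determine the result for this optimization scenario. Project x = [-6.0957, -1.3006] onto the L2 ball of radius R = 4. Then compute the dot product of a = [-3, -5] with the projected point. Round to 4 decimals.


Step 1: Compute ||x|| (intermediates to 6 decimals).
||x|| = sqrt((-6.0957)^2 + (-1.3006)^2) = 6.232906
Step 2: Project.
Since ||x|| > R, scale = R/||x|| = 4/6.232906 = 0.641755, proj(x) = scale * x
proj(x) = [-3.911946, -0.834667]
Step 3: Dot product.
a^T * proj(x) = -3*(-3.911946) - 5*(-0.834667) = 15.9092


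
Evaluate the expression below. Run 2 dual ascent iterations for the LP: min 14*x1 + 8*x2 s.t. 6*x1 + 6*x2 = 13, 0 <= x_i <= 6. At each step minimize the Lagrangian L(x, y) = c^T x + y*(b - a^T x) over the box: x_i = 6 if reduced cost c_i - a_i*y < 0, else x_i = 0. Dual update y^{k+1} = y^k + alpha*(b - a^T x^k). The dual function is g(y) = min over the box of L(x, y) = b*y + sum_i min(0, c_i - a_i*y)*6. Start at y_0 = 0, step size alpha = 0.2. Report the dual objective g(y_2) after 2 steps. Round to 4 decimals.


Dual ascent for LP: min 14*x1 + 8*x2, 6*x1 + 6*x2 = 13, 0 <= x_i <= 6
Step 1: y^k = 0.0, reduced costs: (14.0, 8.0)
  x^k = (0.0, 0.0), subgradient = b - a^T x = 13.0
  y^{k+1} = 0.0 + 0.2*13.0 = 2.6
Step 2: y^k = 2.6, reduced costs: (-1.6, -7.6)
  x^k = (6.0, 6.0), subgradient = b - a^T x = -59.0
  y^{k+1} = 2.6 + 0.2*-59.0 = -9.2
Dual objective at y_2 = -9.2: reduced costs (69.2, 63.2), box minimizer x = (0.0, 0.0)
g(y_2) = b*y + (c1 - a1*y)*x1 + (c2 - a2*y)*x2 = 13*(-9.2) + 69.2*0.0 + 63.2*0.0 = -119.6 + 0.0 + 0.0 = -119.6


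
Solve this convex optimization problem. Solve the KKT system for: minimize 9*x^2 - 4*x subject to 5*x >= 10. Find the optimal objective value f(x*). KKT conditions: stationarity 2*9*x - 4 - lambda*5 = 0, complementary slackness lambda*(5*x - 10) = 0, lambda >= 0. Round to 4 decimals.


Step 1: Try lambda = 0 (constraint inactive).
x_unc = 4/(2*9) = 0.2222
Check: 5*0.2222 = 1.111 < 10 -- violated!
Step 2: Constraint must be active: 5*x = 10
x* = 10/5 = 2.0
lambda = (2*9*2.0 - 4)/5 = 6.4
Step 3: Compute optimal value.
f(x*) = 9*2.0^2 - 4*2.0 = 28.0


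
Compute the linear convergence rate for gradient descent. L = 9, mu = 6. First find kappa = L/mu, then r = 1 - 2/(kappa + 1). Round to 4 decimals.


Step 1: Compute the condition number.
kappa = L/mu = 9/6 = 1.5
Step 2: Compute the convergence rate.
r = 1 - 2/(kappa + 1) = 1 - 2*mu/(L + mu) = (L - mu)/(L + mu) = 3/15 = 0.2


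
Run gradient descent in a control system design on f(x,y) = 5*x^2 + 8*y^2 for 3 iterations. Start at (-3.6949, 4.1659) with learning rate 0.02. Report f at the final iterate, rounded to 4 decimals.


Gradient descent on f(x,y) = 5*x^2 + 8*y^2.
Starting point: (-3.6949, 4.1659), alpha = 0.02
Step 1: grad_x = 2*5*-3.6949 = -36.949, grad_y = 2*8*4.1659 = 66.6544
  x_1 = -3.6949 - 0.02*-36.949 = -2.9559
  y_1 = 4.1659 - 0.02*66.6544 = 2.8328
Step 2: grad_x = 2*5*-2.9559 = -29.5592, grad_y = 2*8*2.8328 = 45.325
  x_2 = -2.9559 - 0.02*-29.5592 = -2.3647
  y_2 = 2.8328 - 0.02*45.325 = 1.9263
Step 3: grad_x = 2*5*-2.3647 = -23.6474, grad_y = 2*8*1.9263 = 30.821
  x_3 = -2.3647 - 0.02*-23.6474 = -1.8918
  y_3 = 1.9263 - 0.02*30.821 = 1.3099
f(-1.8918, 1.3099) = 5*(-1.8918)^2 + 8*1.3099^2 = 31.6209


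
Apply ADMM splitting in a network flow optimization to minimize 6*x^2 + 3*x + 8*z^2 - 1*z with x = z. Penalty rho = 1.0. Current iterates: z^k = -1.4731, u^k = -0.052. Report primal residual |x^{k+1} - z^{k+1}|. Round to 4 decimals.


ADMM iteration with rho = 1.0, z^k = -1.4731, u^k = -0.052
Step 1: x-update.
Minimize 6*x^2 + 3*x + (1.0/2)*(x + 1.4731 - 0.052)^2
FOC: (2*6 + 1.0)*x = -3 + 1.0*(-1.4731 + 0.052)
x^{k+1} = -0.3401
Step 2: z-update.
Minimize 8*z^2 - 1*z + (1.0/2)*(-0.3401 - z - 0.052)^2
FOC: (2*8 + 1.0)*z = 1 + 1.0*(-0.3401 - 0.052)
z^{k+1} = 0.0358
Step 3: u-update.
u^{k+1} = -0.052 - 0.3401 - 0.0358 = -0.4278
Step 4: Primal residual = |-0.3401 - 0.0358| = 0.3758


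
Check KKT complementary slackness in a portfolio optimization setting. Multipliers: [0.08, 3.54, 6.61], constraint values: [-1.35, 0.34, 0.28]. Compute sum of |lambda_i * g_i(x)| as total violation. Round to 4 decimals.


KKT complementary slackness check:
lambda_1 * g_1 = 0.08 * -1.35 = -0.108
lambda_2 * g_2 = 3.54 * 0.34 = 1.2036
lambda_3 * g_3 = 6.61 * 0.28 = 1.8508
Total violation = 0.108 + 1.2036 + 1.8508 = 3.1624


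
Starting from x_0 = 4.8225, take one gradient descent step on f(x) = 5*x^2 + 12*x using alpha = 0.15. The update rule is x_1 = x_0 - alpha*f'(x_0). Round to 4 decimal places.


We compute the gradient at x_0 and apply the update.
f'(x) = 10*x + 12
f'(4.8225) = 10*4.8225 + 12 = 60.225
x_1 = 4.8225 - 0.15*60.225 = -4.2113


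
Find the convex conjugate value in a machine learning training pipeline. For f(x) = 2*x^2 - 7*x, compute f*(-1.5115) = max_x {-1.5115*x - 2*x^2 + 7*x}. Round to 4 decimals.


f*(y) = sup_x {y*x - a*x^2 - b*x} = sup_x {(y-b)*x - a*x^2}
FOC: (y - b) - 2a*x = 0 => x* = (y - b)/(2a)
x* = (-1.5115 + 7)/(2*2) = 1.3721
f*(-1.5115) = (y-b)^2/(4a) = (-1.5115 + 7)^2/(4*2)
= 30.1236/8 = 3.7655


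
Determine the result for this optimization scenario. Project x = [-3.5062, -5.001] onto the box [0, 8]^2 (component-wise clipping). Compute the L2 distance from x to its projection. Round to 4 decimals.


Project each component onto [0, 8].
clip(-3.5062) = 0.0, clip(-5.001) = 0.0
Projection = [0.0, 0.0]
Squared diffs: [12.2934, 25.01]
Distance = sqrt(37.3034) = 6.1077


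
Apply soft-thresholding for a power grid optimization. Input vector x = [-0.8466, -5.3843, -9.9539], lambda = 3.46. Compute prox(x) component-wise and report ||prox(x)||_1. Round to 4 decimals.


Soft-thresholding with lambda = 3.46:
prox(-0.8466) = sign(-0.8466)*max(|-0.8466| - 3.46, 0) = 0.0
prox(-5.3843) = sign(-5.3843)*max(|-5.3843| - 3.46, 0) = -1.9243
prox(-9.9539) = sign(-9.9539)*max(|-9.9539| - 3.46, 0) = -6.4939
prox(x) = [0.0, -1.9243, -6.4939]
||prox(x)||_1 = 0.0 + 1.9243 + 6.4939 = 8.4182


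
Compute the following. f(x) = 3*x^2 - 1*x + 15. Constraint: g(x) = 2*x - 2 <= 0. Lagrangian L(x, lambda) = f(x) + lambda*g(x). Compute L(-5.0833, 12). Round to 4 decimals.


Step 1: Evaluate f(x).
f(-5.0833) = 3*(-5.0833)^2 - 1*(-5.0833) + 15 = 97.6031
Step 2: Evaluate g(x).
g(-5.0833) = 2*-5.0833 - 2 = -12.1666
Step 3: Compute Lagrangian.
L = 97.6031 + 12*-12.1666 = -48.3961


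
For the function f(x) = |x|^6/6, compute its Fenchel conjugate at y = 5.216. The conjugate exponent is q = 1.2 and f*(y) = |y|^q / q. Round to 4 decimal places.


The conjugate exponent q satisfies 1/p + 1/q = 1.
p = 6, so q = 6/(6 - 1) = 1.2
|y|^q = 5.216^1.2 = 7.2578
f*(5.216) = 7.2578 / 1.2 = 6.0482


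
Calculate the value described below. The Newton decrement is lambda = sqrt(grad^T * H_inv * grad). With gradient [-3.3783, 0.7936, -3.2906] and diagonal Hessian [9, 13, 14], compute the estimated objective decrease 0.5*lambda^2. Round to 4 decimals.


Step 1: H is diagonal, so H^(-1) * g = [-0.3754, 0.061, -0.235].
Step 2: g^T H^(-1) g = sum_i g_i^2 / H_ii
  = (-3.3783)^2/9 + (0.7936)^2/13 + (-3.2906)^2/14
  = 1.2681 + 0.0484 + 0.7734 = 2.09
Step 3: Objective decrease = 0.5 * g^T H^(-1) g = 1.045


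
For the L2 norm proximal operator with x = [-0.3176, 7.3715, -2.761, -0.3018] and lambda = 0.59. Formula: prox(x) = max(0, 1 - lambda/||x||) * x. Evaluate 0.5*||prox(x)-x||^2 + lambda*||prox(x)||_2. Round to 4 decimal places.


Step 1: Compute ||x||.
||x|| = 7.8838
Step 2: Compute scaling factor.
scale = max(0, 1 - 0.59/7.8838) = 0.9252
Step 3: prox(x) = [-0.2938, 6.8198, -2.5544, -0.2792]
||prox(x)|| = 7.2938
Step 4: Proximal objective.
0.5*||prox-x||^2 = 0.1741
lambda*||prox|| = 4.3033
Total = 4.4774


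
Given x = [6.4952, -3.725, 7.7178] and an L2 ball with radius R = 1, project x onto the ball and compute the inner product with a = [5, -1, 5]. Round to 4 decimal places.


Step 1: Compute ||x|| (intermediates to 6 decimals).
||x|| = sqrt(6.4952^2 + (-3.725)^2 + 7.7178^2) = 10.753031
Step 2: Project.
Since ||x|| > R, scale = R/||x|| = 1/10.753031 = 0.092997, proj(x) = scale * x
proj(x) = [0.604034, -0.346414, 0.717732]
Step 3: Dot product.
a^T * proj(x) = 5*0.604034 - 1*(-0.346414) + 5*0.717732 = 6.9552


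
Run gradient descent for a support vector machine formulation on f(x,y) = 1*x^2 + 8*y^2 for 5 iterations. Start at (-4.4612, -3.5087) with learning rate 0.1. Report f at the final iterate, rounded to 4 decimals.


Gradient descent on f(x,y) = 1*x^2 + 8*y^2.
Starting point: (-4.4612, -3.5087), alpha = 0.1
Step 1: grad_x = 2*1*-4.4612 = -8.9224, grad_y = 2*8*-3.5087 = -56.1392
  x_1 = -4.4612 - 0.1*-8.9224 = -3.569
  y_1 = -3.5087 - 0.1*-56.1392 = 2.1052
Step 2: grad_x = 2*1*-3.569 = -7.1379, grad_y = 2*8*2.1052 = 33.6835
  x_2 = -3.569 - 0.1*-7.1379 = -2.8552
  y_2 = 2.1052 - 0.1*33.6835 = -1.2631
Step 3: grad_x = 2*1*-2.8552 = -5.7103, grad_y = 2*8*-1.2631 = -20.2101
  x_3 = -2.8552 - 0.1*-5.7103 = -2.2841
  y_3 = -1.2631 - 0.1*-20.2101 = 0.7579
Step 4: grad_x = 2*1*-2.2841 = -4.5683, grad_y = 2*8*0.7579 = 12.1261
  x_4 = -2.2841 - 0.1*-4.5683 = -1.8273
  y_4 = 0.7579 - 0.1*12.1261 = -0.4547
Step 5: grad_x = 2*1*-1.8273 = -3.6546, grad_y = 2*8*-0.4547 = -7.2756
  x_5 = -1.8273 - 0.1*-3.6546 = -1.4618
  y_5 = -0.4547 - 0.1*-7.2756 = 0.2728
f(-1.4618, 0.2728) = 1*(-1.4618)^2 + 8*0.2728^2 = 2.7325


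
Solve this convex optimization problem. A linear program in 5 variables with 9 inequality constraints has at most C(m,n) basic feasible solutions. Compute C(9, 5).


Each vertex corresponds to some choice of n active constraints out of m, so the number of vertices is at most C(m, n) = m! / (n!(m-n)!).
m = 9, n = 5
Numerator: 9 * 8 * 7 * 6 * 5
Denominator: 5! = 120
C(9, 5) = 126


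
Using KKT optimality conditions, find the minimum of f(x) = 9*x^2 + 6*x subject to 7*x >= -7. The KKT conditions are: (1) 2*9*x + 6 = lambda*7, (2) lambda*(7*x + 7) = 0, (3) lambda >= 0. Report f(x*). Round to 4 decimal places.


Step 1: Try lambda = 0 (constraint inactive).
Stationarity: 2*9*x + 6 = 0
x* = -6/(2*9) = -1/3 = -0.3333 (rounded; the exact value -1/3 is used below)
Check constraint: 7*-0.3333 = -2.3331 >= -7 -- satisfied.
Step 2: Compute optimal value.
f(x*) = 9*(-1/3)^2 + 6*(-1/3) = -1.0
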